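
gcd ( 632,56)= 8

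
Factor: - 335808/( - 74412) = 2^4*3^ (  -  1)*11^1*13^( - 1) = 176/39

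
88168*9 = 793512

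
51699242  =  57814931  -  6115689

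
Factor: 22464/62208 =13/36 =2^( - 2 )*3^( - 2 )*13^1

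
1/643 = 1/643 = 0.00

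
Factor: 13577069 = 11^1*347^1*3557^1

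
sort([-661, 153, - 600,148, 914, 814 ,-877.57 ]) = [- 877.57, - 661 ,-600, 148,  153, 814, 914 ]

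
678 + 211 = 889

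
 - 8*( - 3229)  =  25832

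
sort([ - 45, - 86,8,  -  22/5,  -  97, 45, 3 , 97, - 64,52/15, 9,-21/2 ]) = [ - 97, - 86, - 64, - 45,-21/2, - 22/5, 3, 52/15, 8, 9,45,97]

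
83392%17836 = 12048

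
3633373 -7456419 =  - 3823046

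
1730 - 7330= - 5600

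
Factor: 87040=2^10 * 5^1*17^1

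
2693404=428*6293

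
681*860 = 585660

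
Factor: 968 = 2^3*11^2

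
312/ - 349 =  - 1+ 37/349 = - 0.89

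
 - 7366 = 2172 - 9538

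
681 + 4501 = 5182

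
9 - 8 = 1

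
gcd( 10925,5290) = 115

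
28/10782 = 14/5391=   0.00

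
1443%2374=1443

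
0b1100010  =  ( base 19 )53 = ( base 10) 98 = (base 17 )5D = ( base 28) 3e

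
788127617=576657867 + 211469750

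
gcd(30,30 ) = 30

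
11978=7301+4677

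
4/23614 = 2/11807 = 0.00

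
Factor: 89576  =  2^3 * 11197^1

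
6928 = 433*16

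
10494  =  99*106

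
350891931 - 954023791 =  - 603131860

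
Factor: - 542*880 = - 2^5*5^1*11^1 * 271^1 = - 476960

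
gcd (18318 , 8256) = 258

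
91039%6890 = 1469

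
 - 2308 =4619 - 6927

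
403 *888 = 357864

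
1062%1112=1062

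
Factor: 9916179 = 3^1*7^2 *13^1*5189^1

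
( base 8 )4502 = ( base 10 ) 2370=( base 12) 1456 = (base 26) 3D4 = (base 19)6AE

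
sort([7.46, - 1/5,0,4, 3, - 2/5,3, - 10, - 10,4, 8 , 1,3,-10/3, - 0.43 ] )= [ - 10, - 10, - 10/3, - 0.43, - 2/5, - 1/5 , 0, 1, 3, 3,3 , 4,4  ,  7.46, 8 ]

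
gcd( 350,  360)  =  10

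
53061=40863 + 12198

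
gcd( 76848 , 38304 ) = 48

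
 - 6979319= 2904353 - 9883672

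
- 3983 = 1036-5019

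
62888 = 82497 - 19609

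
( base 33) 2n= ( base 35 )2J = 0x59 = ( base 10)89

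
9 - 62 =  - 53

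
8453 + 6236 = 14689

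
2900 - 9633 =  - 6733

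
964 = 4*241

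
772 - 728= 44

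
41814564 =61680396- 19865832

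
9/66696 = 3/22232 = 0.00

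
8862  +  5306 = 14168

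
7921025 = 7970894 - 49869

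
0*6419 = 0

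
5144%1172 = 456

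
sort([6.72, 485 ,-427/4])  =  [  -  427/4,6.72 , 485]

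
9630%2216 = 766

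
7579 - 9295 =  - 1716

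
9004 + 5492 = 14496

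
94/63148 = 47/31574 = 0.00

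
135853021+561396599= 697249620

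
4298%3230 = 1068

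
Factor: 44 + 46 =2^1*3^2*5^1  =  90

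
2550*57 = 145350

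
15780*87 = 1372860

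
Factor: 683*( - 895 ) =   -  611285 = -  5^1*179^1*683^1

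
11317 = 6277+5040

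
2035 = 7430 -5395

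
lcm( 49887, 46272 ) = 3192768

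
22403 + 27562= 49965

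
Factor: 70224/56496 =7^1*19^1 * 107^( - 1)  =  133/107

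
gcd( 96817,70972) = 1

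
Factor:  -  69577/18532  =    -  1697/452 = - 2^(  -  2 )*113^( - 1 )*1697^1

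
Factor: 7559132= 2^2*7^2 * 38567^1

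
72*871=62712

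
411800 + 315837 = 727637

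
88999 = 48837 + 40162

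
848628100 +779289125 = 1627917225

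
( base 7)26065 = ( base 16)1AFB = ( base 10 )6907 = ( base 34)5x5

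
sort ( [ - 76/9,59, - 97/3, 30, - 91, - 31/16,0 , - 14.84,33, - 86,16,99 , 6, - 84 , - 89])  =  [ - 91, - 89, - 86, - 84, - 97/3,  -  14.84 ,  -  76/9,-31/16,0,6,16,30,33,59,99]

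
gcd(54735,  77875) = 445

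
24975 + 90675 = 115650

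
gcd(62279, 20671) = 7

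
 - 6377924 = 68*( - 93793)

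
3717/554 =3717/554 = 6.71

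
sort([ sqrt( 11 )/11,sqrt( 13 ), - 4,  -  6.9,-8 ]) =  [- 8, - 6.9  , - 4, sqrt(11)/11, sqrt( 13) ]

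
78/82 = 39/41 = 0.95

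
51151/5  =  10230+1/5 = 10230.20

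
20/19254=10/9627 = 0.00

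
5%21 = 5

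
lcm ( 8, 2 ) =8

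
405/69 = 135/23 = 5.87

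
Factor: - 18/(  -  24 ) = 2^( - 2) * 3^1=3/4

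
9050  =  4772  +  4278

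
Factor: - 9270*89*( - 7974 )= 6578789220=2^2*3^4*5^1*89^1*103^1*443^1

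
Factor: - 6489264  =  - 2^4 * 3^1*135193^1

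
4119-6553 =  -  2434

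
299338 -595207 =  - 295869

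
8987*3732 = 33539484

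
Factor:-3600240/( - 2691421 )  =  2^4*3^1*5^1*7^1*2143^1*2691421^( - 1)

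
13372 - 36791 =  - 23419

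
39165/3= 13055 = 13055.00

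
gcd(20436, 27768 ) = 156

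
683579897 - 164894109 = 518685788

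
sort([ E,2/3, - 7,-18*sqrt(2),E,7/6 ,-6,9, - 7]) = [- 18*sqrt( 2), - 7, - 7, -6,2/3,7/6, E,E, 9]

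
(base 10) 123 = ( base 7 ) 234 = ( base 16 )7b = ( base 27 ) 4F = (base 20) 63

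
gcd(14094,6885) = 81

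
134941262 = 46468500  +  88472762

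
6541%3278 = 3263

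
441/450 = 49/50 = 0.98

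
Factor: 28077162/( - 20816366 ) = - 14038581/10408183 = -  3^1*29^1 *161363^1*10408183^( - 1 ) 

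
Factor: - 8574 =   -  2^1*3^1 * 1429^1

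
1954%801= 352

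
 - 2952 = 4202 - 7154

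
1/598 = 1/598  =  0.00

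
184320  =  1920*96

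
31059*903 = 28046277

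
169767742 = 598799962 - 429032220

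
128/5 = 128/5  =  25.60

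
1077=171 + 906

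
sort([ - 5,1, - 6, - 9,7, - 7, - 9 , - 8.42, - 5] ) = [ - 9,- 9 , - 8.42, - 7, - 6,- 5, - 5, 1,7] 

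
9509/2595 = 9509/2595=3.66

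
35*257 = 8995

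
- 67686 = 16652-84338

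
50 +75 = 125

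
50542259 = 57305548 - 6763289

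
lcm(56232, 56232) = 56232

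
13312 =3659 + 9653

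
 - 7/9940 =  - 1 + 1419/1420=- 0.00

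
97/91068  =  97/91068   =  0.00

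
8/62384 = 1/7798 = 0.00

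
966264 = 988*978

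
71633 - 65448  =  6185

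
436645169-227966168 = 208679001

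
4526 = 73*62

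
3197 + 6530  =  9727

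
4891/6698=4891/6698 = 0.73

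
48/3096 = 2/129 = 0.02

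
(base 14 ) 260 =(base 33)EE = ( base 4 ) 13130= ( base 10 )476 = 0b111011100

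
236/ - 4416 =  - 59/1104 =- 0.05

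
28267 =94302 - 66035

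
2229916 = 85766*26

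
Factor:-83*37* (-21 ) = 64491 = 3^1 * 7^1*37^1*83^1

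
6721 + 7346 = 14067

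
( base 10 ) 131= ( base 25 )56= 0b10000011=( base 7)245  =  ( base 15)8B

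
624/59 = 10+34/59=   10.58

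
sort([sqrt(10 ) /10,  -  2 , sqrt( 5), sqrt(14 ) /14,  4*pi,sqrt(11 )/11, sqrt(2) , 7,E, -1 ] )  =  [ - 2, - 1,  sqrt(14 ) /14, sqrt(11 ) /11, sqrt( 10) /10,sqrt ( 2 ) , sqrt(5 ),E,7,4*pi ]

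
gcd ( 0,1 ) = 1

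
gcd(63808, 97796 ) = 4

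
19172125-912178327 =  - 893006202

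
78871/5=78871/5   =  15774.20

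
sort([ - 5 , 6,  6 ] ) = [ - 5 , 6, 6 ] 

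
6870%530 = 510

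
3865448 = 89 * 43432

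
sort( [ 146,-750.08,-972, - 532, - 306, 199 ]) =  [ - 972,-750.08, - 532, - 306,  146, 199]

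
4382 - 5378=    - 996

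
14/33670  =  1/2405 = 0.00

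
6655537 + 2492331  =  9147868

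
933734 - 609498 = 324236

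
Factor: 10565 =5^1*2113^1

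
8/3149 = 8/3149 = 0.00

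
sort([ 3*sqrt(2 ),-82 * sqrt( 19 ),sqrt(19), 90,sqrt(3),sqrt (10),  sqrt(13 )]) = [ - 82* sqrt(19), sqrt(3), sqrt(10 ), sqrt( 13 ), 3*sqrt ( 2) , sqrt(19), 90 ]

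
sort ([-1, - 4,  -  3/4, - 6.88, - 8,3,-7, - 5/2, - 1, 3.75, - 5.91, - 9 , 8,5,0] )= [ - 9,- 8, - 7 , - 6.88,-5.91, - 4, - 5/2,  -  1, - 1 , - 3/4,0, 3, 3.75,  5, 8]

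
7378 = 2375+5003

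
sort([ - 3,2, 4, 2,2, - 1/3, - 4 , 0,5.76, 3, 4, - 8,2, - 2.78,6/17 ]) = [- 8 , - 4, - 3, - 2.78, - 1/3, 0, 6/17, 2, 2, 2, 2, 3,4, 4, 5.76]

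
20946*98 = 2052708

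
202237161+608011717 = 810248878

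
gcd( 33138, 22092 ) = 11046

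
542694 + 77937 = 620631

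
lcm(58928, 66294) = 530352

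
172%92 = 80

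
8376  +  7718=16094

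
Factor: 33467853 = 3^1 *11155951^1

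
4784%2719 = 2065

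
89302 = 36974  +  52328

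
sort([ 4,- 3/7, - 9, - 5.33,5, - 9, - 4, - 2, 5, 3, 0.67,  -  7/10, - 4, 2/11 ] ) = [ - 9, - 9 , - 5.33,  -  4, - 4, - 2, - 7/10, -3/7, 2/11,0.67, 3, 4,5,5]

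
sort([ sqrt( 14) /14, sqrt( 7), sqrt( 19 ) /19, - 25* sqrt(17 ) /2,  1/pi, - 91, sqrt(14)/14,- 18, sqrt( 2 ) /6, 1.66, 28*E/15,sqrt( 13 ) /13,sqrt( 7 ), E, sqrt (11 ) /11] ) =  [ -91, - 25 *sqrt( 17)/2 ,-18, sqrt(19)/19 , sqrt(2)/6, sqrt( 14 ) /14, sqrt( 14)/14,sqrt(13 ) /13, sqrt( 11 ) /11,1/pi, 1.66, sqrt( 7),sqrt( 7 ), E, 28*E/15]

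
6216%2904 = 408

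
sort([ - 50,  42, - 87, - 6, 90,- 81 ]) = [ - 87, -81, - 50, - 6,  42,90]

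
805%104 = 77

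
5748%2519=710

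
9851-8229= 1622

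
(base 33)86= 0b100001110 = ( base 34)7W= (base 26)aa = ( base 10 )270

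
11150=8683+2467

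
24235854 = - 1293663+25529517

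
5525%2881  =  2644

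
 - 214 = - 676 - - 462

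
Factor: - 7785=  - 3^2 * 5^1*173^1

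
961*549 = 527589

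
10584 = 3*3528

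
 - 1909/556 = - 1909/556 = - 3.43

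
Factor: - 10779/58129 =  - 3^1 * 3593^1*58129^( - 1 )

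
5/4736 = 5/4736=0.00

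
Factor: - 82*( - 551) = 45182 = 2^1*19^1*29^1*41^1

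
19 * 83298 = 1582662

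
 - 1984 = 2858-4842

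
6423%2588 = 1247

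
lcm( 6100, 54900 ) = 54900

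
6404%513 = 248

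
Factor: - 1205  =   - 5^1*241^1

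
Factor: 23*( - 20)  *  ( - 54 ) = 2^3*3^3*5^1*23^1 = 24840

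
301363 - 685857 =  - 384494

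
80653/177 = 455+ 2/3 =455.67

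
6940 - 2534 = 4406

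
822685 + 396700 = 1219385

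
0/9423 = 0 =0.00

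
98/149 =98/149= 0.66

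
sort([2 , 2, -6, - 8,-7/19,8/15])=[-8, - 6 ,- 7/19,  8/15, 2, 2]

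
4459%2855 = 1604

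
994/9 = 994/9 = 110.44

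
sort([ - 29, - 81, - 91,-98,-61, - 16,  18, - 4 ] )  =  [ - 98,-91, - 81, - 61,-29,- 16, - 4, 18]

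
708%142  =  140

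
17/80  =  17/80 = 0.21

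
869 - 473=396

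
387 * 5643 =2183841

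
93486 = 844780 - 751294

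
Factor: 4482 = 2^1*3^3*83^1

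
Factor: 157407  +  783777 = 941184 = 2^7*3^2*19^1 *43^1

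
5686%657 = 430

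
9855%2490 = 2385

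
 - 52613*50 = -2630650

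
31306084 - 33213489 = -1907405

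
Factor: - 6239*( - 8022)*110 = 2^2* 3^1*5^1*7^1*11^1*17^1*191^1*367^1  =  5505418380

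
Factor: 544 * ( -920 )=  - 500480 = - 2^8*5^1 *17^1*23^1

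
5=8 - 3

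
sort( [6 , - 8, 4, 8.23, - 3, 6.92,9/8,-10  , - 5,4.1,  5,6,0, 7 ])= [ - 10, - 8, - 5, - 3 , 0, 9/8 , 4, 4.1,5, 6,6, 6.92,7,8.23]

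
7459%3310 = 839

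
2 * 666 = 1332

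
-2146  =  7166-9312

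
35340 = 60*589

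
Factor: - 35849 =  - 11^1*3259^1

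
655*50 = 32750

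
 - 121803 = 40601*(-3) 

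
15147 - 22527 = -7380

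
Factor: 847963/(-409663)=-131^1*151^( - 1)*2713^ (-1)*6473^1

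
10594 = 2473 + 8121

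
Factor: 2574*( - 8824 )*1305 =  - 29640433680 = -2^4*3^4*5^1 *11^1*13^1*29^1*1103^1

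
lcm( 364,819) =3276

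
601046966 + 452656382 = 1053703348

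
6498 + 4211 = 10709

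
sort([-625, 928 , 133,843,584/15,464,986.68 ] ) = [ - 625,584/15,133 , 464, 843,  928,986.68] 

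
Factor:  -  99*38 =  - 2^1 * 3^2*11^1*19^1 = - 3762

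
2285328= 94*24312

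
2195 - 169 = 2026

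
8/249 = 8/249 = 0.03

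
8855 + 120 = 8975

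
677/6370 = 677/6370 = 0.11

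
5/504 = 5/504 = 0.01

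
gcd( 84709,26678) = 1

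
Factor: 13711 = 13711^1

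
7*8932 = 62524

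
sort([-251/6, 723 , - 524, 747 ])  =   [ - 524, - 251/6,723 , 747] 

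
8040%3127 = 1786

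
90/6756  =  15/1126  =  0.01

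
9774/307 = 31+ 257/307 = 31.84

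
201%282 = 201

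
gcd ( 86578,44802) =2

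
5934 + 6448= 12382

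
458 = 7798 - 7340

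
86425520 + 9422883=95848403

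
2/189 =2/189= 0.01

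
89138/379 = 235 + 73/379 = 235.19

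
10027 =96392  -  86365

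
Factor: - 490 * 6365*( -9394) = 2^2*5^2 * 7^3*11^1*19^1*61^1*67^1 = 29298476900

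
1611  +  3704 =5315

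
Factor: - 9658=- 2^1*11^1*439^1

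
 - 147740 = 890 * ( - 166 ) 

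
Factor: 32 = 2^5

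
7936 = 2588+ 5348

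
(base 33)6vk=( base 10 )7577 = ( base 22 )FE9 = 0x1d99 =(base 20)iih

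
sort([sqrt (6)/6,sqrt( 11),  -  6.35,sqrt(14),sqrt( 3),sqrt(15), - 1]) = [ - 6.35,-1,sqrt( 6)/6,sqrt( 3),sqrt( 11),sqrt( 14),  sqrt( 15)]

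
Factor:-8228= - 2^2*11^2*17^1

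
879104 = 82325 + 796779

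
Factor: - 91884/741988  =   -3^1 * 31^1* 751^( - 1)  =  - 93/751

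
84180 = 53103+31077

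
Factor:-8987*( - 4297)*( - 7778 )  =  -2^1*11^1*19^1 * 43^1*3889^1*4297^1 = -300364107142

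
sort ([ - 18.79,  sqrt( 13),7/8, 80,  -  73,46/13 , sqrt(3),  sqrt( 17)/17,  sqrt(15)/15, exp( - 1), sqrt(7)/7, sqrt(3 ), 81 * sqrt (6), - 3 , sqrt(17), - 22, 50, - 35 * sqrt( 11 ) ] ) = [ - 35*sqrt( 11 ), - 73,-22, - 18.79, - 3,sqrt(17)/17,sqrt( 15)/15,exp(  -  1),sqrt( 7)/7,  7/8, sqrt( 3), sqrt( 3),46/13,sqrt( 13 ),sqrt(17),  50, 80, 81*sqrt ( 6 )]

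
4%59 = 4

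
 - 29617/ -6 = 29617/6 = 4936.17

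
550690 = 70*7867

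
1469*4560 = 6698640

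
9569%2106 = 1145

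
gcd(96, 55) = 1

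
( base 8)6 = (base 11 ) 6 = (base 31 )6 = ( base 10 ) 6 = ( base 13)6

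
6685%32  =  29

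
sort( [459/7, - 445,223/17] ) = [ - 445,  223/17 , 459/7 ] 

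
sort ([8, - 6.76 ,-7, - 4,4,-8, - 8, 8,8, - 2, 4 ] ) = [-8 , - 8, -7,-6.76,-4 , - 2, 4,4, 8, 8, 8 ] 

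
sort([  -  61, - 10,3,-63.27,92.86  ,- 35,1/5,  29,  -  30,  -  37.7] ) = [ - 63.27, - 61,  -  37.7,  -  35,  -  30, - 10,1/5,3, 29, 92.86]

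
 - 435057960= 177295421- 612353381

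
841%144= 121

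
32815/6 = 5469 + 1/6 =5469.17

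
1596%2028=1596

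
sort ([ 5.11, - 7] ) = [ - 7,5.11 ]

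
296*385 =113960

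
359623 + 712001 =1071624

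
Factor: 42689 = 42689^1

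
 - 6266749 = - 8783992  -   - 2517243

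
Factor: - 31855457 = - 19^1*59^1*157^1*181^1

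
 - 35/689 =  - 1 + 654/689 = - 0.05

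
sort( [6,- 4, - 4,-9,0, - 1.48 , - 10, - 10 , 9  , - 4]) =[ - 10, - 10, - 9,- 4, - 4, - 4,-1.48,0, 6, 9 ] 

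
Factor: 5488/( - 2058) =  - 8/3 = - 2^3*3^( - 1) 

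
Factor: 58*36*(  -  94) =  - 2^4*3^2*29^1 * 47^1 = - 196272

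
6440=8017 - 1577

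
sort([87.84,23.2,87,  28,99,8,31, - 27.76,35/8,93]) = [ - 27.76,35/8,8,23.2, 28,31,87,87.84,93,99]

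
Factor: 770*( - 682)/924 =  - 3^( - 1)*5^1 * 11^1 * 31^1 = - 1705/3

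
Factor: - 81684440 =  - 2^3*5^1*2042111^1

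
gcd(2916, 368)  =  4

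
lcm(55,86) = 4730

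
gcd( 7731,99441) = 9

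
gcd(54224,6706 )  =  2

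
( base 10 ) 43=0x2b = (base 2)101011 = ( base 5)133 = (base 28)1F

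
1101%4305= 1101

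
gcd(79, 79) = 79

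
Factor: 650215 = 5^1*130043^1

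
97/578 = 97/578 = 0.17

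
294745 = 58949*5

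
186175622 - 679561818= - 493386196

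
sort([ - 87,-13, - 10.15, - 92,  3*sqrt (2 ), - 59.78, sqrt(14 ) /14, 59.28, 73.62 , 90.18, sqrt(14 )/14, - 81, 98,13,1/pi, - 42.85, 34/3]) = [ - 92, - 87, - 81, - 59.78, - 42.85, - 13, - 10.15,sqrt(14) /14,  sqrt(14 )/14,1/pi, 3*sqrt ( 2 ), 34/3, 13, 59.28,  73.62, 90.18, 98 ]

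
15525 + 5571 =21096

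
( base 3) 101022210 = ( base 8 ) 16547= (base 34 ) 6hd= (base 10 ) 7527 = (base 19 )11g3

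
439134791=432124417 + 7010374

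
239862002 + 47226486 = 287088488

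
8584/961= 8 + 896/961 = 8.93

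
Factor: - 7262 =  - 2^1 * 3631^1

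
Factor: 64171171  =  29^1 * 149^1*14851^1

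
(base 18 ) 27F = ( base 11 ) 658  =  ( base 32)OL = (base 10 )789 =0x315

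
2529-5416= - 2887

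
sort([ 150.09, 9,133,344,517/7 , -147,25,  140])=[ - 147,9,  25, 517/7, 133,140,  150.09,344]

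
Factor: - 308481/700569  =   - 107/243 = - 3^( - 5 )*107^1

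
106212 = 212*501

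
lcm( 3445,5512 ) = 27560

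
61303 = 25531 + 35772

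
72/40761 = 8/4529 = 0.00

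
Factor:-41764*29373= - 2^2*3^1*53^1*197^1 * 9791^1 = - 1226733972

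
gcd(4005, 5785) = 445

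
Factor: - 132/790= -66/395 = - 2^1*3^1*5^( - 1 ) * 11^1*79^( - 1 )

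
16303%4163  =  3814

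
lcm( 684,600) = 34200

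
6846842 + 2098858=8945700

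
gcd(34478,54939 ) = 1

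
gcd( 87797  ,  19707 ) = 1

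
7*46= 322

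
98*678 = 66444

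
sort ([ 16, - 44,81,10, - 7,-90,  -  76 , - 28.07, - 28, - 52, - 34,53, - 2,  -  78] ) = [-90, - 78, - 76, - 52, - 44, - 34 ,  -  28.07,- 28,  -  7,-2,10 , 16, 53,81] 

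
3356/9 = 372 + 8/9 = 372.89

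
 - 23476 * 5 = -117380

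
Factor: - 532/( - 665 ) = 4/5 = 2^2*5^ ( - 1) 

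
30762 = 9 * 3418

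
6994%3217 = 560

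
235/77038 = 235/77038 = 0.00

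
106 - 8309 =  - 8203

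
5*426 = 2130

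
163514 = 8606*19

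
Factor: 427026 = 2^1*3^1*71171^1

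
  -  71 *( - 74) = 5254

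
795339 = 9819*81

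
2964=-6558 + 9522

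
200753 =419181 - 218428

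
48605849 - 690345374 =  - 641739525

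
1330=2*665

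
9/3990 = 3/1330=0.00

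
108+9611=9719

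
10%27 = 10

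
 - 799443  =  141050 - 940493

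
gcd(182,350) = 14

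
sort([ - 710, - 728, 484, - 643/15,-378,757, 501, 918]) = [ - 728,-710, - 378, - 643/15,484,501,757  ,  918] 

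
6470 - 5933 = 537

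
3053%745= 73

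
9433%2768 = 1129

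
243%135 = 108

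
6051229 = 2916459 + 3134770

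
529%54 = 43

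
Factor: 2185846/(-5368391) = - 2^1*7^( - 2 )*13^2*29^1*89^( - 1)*223^1*1231^(-1 ) 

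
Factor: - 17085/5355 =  -3^( - 1 ) * 7^( - 1) * 67^1= - 67/21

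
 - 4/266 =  - 2/133 =- 0.02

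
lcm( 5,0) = 0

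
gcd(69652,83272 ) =4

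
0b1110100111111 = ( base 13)353c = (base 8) 16477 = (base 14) 2a2b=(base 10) 7487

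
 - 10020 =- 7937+-2083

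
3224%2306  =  918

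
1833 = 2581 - 748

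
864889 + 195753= 1060642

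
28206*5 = 141030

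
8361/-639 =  - 929/71=- 13.08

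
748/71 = 748/71=10.54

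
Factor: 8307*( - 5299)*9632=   -  423989014176 = - 2^5*3^2*7^2 * 13^1*43^1*71^1*757^1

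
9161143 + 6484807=15645950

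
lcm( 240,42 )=1680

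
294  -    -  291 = 585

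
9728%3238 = 14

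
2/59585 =2/59585 = 0.00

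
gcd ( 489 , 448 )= 1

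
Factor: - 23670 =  - 2^1*3^2*5^1*263^1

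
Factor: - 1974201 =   -  3^1*103^1 *6389^1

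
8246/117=8246/117 = 70.48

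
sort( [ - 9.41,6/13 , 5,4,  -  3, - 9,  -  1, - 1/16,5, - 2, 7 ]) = [ - 9.41,-9,-3, -2, - 1, - 1/16,6/13, 4,5 , 5, 7]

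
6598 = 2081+4517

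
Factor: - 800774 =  - 2^1 *13^1*19^1 * 1621^1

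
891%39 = 33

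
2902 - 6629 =  -  3727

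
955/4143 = 955/4143=0.23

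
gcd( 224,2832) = 16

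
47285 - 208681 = -161396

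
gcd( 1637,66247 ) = 1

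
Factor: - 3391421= - 11^1*308311^1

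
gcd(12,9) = 3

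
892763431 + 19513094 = 912276525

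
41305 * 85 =3510925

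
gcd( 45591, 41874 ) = 21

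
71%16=7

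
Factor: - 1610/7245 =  - 2^1*3^ ( - 2 ) = -2/9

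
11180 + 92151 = 103331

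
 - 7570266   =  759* ( - 9974)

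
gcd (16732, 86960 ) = 4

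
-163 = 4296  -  4459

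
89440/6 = 44720/3 = 14906.67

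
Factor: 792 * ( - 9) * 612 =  - 4362336 = - 2^5*3^6* 11^1 * 17^1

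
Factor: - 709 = - 709^1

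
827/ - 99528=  - 827/99528 = - 0.01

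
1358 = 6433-5075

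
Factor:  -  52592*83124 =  - 2^6*3^2*19^1 * 173^1*2309^1 = -4371657408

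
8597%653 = 108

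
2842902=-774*( - 3673)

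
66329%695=304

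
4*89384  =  357536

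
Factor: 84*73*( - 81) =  - 2^2*3^5*7^1*73^1 = -496692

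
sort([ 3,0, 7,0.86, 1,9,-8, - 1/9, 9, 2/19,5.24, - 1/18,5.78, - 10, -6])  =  [ - 10,-8, - 6,-1/9, - 1/18, 0, 2/19, 0.86, 1, 3, 5.24,5.78, 7, 9, 9]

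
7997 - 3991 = 4006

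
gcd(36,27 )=9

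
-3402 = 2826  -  6228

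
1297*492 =638124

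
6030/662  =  9 +36/331 =9.11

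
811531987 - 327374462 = 484157525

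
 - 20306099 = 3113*( - 6523)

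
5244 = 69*76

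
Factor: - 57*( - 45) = 2565 = 3^3*5^1 * 19^1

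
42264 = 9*4696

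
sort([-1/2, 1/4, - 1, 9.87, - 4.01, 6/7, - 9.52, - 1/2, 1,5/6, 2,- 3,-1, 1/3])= [ - 9.52, - 4.01, - 3, - 1, - 1,-1/2, - 1/2, 1/4, 1/3, 5/6,6/7,1, 2, 9.87]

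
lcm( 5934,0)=0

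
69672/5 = 13934 + 2/5 = 13934.40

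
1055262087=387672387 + 667589700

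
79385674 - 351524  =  79034150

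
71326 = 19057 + 52269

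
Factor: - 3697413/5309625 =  - 1232471/1769875 = - 5^(- 3)*29^1 * 14159^ (- 1 )*42499^1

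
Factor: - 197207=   -  197207^1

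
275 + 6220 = 6495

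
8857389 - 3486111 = 5371278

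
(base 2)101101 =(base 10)45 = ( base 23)1m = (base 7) 63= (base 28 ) 1H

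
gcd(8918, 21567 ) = 91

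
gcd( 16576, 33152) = 16576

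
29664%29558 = 106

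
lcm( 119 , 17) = 119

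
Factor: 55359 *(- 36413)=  - 3^2*13^1*2801^1*6151^1 = - 2015787267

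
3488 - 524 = 2964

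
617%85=22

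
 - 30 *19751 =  - 592530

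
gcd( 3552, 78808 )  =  8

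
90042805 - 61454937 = 28587868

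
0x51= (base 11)74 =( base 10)81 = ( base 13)63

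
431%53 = 7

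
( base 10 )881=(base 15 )3db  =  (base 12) 615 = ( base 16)371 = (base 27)15H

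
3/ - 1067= -1 + 1064/1067 = -0.00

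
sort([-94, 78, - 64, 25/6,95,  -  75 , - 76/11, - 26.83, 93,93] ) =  [  -  94, - 75, - 64, - 26.83, - 76/11,  25/6,78,93, 93 , 95]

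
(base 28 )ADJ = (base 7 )32655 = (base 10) 8223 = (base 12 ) 4913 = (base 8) 20037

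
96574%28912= 9838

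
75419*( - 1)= - 75419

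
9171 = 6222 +2949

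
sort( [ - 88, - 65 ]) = [ - 88,  -  65 ]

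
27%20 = 7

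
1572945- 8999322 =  - 7426377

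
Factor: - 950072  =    -  2^3*103^1*1153^1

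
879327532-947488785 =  - 68161253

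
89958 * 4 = 359832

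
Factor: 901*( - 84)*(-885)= 2^2 * 3^2*5^1*7^1*  17^1 *53^1*59^1  =  66980340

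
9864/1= 9864 = 9864.00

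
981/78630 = 327/26210  =  0.01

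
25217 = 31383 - 6166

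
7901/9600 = 7901/9600=0.82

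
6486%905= 151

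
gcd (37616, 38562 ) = 2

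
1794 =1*1794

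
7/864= 7/864 = 0.01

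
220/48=55/12 = 4.58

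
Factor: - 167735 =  - 5^1*33547^1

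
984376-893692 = 90684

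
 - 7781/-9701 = 7781/9701= 0.80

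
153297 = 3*51099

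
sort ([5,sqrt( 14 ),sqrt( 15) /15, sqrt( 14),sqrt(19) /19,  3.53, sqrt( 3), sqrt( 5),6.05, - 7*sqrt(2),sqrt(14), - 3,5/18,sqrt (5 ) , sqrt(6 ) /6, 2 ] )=[ - 7*sqrt( 2 ), - 3,sqrt(19)/19,sqrt(15) /15,  5/18,sqrt ( 6) /6,  sqrt(3),2,sqrt( 5), sqrt(5),  3.53,sqrt ( 14 ),sqrt (14),sqrt( 14),5,6.05] 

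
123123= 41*3003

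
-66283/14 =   -  9469/2 = -4734.50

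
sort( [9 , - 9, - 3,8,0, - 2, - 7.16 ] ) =[ - 9, - 7.16, - 3, - 2, 0,8, 9 ]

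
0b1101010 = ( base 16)6a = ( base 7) 211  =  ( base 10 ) 106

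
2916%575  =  41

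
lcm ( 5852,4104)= 316008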